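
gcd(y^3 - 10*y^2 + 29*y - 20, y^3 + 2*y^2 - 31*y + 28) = y^2 - 5*y + 4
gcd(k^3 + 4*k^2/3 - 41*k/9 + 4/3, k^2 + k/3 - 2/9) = k - 1/3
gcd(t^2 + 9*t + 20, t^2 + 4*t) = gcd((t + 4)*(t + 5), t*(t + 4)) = t + 4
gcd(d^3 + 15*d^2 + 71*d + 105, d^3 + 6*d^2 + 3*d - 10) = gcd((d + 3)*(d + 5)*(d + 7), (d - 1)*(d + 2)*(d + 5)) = d + 5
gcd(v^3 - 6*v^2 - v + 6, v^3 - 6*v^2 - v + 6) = v^3 - 6*v^2 - v + 6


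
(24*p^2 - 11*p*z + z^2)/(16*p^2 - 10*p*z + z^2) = (-3*p + z)/(-2*p + z)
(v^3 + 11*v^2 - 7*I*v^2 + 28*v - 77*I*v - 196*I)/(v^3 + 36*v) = (v^3 + v^2*(11 - 7*I) + v*(28 - 77*I) - 196*I)/(v^3 + 36*v)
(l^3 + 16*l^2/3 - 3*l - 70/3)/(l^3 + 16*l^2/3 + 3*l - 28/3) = (l^2 + 3*l - 10)/(l^2 + 3*l - 4)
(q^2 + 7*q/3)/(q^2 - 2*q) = (q + 7/3)/(q - 2)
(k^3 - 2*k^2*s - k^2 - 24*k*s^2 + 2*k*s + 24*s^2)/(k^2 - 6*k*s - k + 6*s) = k + 4*s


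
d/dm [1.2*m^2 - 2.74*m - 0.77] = 2.4*m - 2.74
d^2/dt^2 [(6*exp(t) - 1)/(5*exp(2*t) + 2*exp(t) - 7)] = (150*exp(4*t) - 160*exp(3*t) + 1230*exp(2*t) - 60*exp(t) + 280)*exp(t)/(125*exp(6*t) + 150*exp(5*t) - 465*exp(4*t) - 412*exp(3*t) + 651*exp(2*t) + 294*exp(t) - 343)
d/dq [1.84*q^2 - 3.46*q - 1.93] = 3.68*q - 3.46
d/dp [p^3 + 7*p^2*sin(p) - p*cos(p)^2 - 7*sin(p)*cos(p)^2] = 7*p^2*cos(p) + 3*p^2 + 14*p*sin(p) + p*sin(2*p) - 7*cos(p)/4 - cos(2*p)/2 - 21*cos(3*p)/4 - 1/2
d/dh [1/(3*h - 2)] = -3/(3*h - 2)^2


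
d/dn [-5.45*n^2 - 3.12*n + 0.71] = -10.9*n - 3.12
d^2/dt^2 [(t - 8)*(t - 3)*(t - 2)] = 6*t - 26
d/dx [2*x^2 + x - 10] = 4*x + 1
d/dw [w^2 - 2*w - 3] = 2*w - 2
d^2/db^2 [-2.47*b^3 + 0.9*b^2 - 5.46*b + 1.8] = 1.8 - 14.82*b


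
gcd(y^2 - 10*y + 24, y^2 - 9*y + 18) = y - 6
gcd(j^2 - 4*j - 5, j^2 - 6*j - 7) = j + 1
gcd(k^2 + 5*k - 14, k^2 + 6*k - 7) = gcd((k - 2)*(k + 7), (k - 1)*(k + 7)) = k + 7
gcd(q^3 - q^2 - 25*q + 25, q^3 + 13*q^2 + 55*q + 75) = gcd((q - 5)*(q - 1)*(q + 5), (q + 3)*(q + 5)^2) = q + 5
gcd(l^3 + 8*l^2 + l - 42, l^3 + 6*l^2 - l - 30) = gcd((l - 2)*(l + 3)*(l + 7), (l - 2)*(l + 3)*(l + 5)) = l^2 + l - 6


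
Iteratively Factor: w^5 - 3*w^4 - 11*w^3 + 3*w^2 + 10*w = (w + 2)*(w^4 - 5*w^3 - w^2 + 5*w) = (w - 5)*(w + 2)*(w^3 - w) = (w - 5)*(w - 1)*(w + 2)*(w^2 + w) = (w - 5)*(w - 1)*(w + 1)*(w + 2)*(w)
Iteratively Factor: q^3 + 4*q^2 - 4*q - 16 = (q + 4)*(q^2 - 4) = (q - 2)*(q + 4)*(q + 2)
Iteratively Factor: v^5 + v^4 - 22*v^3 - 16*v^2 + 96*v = (v + 4)*(v^4 - 3*v^3 - 10*v^2 + 24*v) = (v - 2)*(v + 4)*(v^3 - v^2 - 12*v) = v*(v - 2)*(v + 4)*(v^2 - v - 12) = v*(v - 4)*(v - 2)*(v + 4)*(v + 3)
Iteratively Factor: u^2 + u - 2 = (u + 2)*(u - 1)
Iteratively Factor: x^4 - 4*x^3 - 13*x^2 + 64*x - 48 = (x - 1)*(x^3 - 3*x^2 - 16*x + 48) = (x - 4)*(x - 1)*(x^2 + x - 12) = (x - 4)*(x - 3)*(x - 1)*(x + 4)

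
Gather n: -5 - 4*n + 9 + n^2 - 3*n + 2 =n^2 - 7*n + 6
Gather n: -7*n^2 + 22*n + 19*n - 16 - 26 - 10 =-7*n^2 + 41*n - 52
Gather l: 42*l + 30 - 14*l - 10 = 28*l + 20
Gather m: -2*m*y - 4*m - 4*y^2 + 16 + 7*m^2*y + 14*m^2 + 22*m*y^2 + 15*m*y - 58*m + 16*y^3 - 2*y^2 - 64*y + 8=m^2*(7*y + 14) + m*(22*y^2 + 13*y - 62) + 16*y^3 - 6*y^2 - 64*y + 24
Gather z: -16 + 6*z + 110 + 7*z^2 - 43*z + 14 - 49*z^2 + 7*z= -42*z^2 - 30*z + 108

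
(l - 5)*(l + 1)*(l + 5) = l^3 + l^2 - 25*l - 25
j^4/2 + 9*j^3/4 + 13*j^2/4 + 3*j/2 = j*(j/2 + 1)*(j + 1)*(j + 3/2)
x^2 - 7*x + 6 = (x - 6)*(x - 1)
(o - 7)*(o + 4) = o^2 - 3*o - 28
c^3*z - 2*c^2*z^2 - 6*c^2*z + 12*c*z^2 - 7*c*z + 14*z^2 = (c - 7)*(c - 2*z)*(c*z + z)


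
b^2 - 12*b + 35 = (b - 7)*(b - 5)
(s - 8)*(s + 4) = s^2 - 4*s - 32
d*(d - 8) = d^2 - 8*d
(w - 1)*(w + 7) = w^2 + 6*w - 7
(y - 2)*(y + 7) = y^2 + 5*y - 14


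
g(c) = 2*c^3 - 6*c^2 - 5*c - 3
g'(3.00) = 13.00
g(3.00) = -18.00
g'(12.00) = 715.00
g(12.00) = 2529.00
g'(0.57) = -9.89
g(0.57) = -7.43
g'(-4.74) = 186.69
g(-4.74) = -327.10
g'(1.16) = -10.85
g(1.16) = -13.75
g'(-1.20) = 18.04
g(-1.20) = -9.10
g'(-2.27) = 53.16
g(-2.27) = -45.96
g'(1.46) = -9.73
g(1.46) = -16.87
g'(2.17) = -2.79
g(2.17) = -21.67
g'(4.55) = 64.62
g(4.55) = 38.43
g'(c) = 6*c^2 - 12*c - 5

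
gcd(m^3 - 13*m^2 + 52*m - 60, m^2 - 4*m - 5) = m - 5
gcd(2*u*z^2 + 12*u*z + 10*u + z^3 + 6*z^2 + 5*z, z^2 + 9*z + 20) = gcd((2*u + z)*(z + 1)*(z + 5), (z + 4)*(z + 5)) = z + 5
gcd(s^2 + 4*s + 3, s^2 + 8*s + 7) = s + 1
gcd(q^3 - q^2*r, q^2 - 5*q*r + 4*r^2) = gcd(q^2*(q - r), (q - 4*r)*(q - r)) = q - r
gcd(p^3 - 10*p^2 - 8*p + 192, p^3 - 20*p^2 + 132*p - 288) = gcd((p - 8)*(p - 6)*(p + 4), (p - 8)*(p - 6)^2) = p^2 - 14*p + 48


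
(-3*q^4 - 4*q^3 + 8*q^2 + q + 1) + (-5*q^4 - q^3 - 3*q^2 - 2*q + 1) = -8*q^4 - 5*q^3 + 5*q^2 - q + 2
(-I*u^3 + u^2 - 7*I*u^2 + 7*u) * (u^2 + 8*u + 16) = -I*u^5 + u^4 - 15*I*u^4 + 15*u^3 - 72*I*u^3 + 72*u^2 - 112*I*u^2 + 112*u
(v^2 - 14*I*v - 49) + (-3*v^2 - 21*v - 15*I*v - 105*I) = -2*v^2 - 21*v - 29*I*v - 49 - 105*I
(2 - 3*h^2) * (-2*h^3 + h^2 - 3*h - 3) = 6*h^5 - 3*h^4 + 5*h^3 + 11*h^2 - 6*h - 6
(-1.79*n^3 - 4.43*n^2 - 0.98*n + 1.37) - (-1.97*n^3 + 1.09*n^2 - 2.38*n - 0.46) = 0.18*n^3 - 5.52*n^2 + 1.4*n + 1.83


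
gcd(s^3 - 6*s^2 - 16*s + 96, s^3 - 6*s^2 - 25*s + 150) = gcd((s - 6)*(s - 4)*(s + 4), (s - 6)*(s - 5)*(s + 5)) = s - 6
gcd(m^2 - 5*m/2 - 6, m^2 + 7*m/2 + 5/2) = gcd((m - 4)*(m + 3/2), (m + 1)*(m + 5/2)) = 1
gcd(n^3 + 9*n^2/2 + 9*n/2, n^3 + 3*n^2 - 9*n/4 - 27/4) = n^2 + 9*n/2 + 9/2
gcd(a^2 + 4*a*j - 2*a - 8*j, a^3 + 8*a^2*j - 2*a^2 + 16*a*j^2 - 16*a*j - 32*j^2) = a^2 + 4*a*j - 2*a - 8*j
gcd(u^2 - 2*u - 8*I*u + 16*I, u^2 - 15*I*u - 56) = u - 8*I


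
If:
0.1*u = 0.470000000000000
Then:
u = 4.70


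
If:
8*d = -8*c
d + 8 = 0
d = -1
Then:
No Solution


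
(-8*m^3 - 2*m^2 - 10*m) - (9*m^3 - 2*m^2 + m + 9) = -17*m^3 - 11*m - 9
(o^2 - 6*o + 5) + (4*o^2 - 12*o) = 5*o^2 - 18*o + 5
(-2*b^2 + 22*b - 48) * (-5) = 10*b^2 - 110*b + 240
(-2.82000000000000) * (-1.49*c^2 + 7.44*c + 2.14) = 4.2018*c^2 - 20.9808*c - 6.0348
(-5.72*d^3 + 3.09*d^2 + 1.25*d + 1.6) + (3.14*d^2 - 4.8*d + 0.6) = -5.72*d^3 + 6.23*d^2 - 3.55*d + 2.2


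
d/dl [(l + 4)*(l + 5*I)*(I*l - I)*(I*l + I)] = -4*l^3 + l^2*(-12 - 15*I) + l*(2 - 40*I) + 4 + 5*I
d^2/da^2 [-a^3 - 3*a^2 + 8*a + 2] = -6*a - 6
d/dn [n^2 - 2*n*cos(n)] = 2*n*sin(n) + 2*n - 2*cos(n)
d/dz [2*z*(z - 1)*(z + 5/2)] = 6*z^2 + 6*z - 5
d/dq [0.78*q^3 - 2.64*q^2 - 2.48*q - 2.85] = 2.34*q^2 - 5.28*q - 2.48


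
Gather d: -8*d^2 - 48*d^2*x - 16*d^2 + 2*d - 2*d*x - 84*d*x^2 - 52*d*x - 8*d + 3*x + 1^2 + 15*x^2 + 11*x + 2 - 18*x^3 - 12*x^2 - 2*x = d^2*(-48*x - 24) + d*(-84*x^2 - 54*x - 6) - 18*x^3 + 3*x^2 + 12*x + 3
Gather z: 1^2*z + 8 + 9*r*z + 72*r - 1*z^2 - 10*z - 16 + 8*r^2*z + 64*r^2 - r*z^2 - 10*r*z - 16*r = 64*r^2 + 56*r + z^2*(-r - 1) + z*(8*r^2 - r - 9) - 8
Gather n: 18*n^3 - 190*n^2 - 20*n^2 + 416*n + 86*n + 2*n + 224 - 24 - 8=18*n^3 - 210*n^2 + 504*n + 192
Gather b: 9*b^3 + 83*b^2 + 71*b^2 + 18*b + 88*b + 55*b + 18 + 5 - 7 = 9*b^3 + 154*b^2 + 161*b + 16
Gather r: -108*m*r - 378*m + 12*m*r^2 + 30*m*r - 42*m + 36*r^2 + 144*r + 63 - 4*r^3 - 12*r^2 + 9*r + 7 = -420*m - 4*r^3 + r^2*(12*m + 24) + r*(153 - 78*m) + 70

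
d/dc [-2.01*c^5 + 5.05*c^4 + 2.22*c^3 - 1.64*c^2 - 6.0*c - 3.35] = -10.05*c^4 + 20.2*c^3 + 6.66*c^2 - 3.28*c - 6.0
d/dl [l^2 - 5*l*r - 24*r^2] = 2*l - 5*r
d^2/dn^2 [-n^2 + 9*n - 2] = -2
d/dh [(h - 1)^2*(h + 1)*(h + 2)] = 4*h^3 + 3*h^2 - 6*h - 1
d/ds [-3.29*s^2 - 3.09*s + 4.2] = -6.58*s - 3.09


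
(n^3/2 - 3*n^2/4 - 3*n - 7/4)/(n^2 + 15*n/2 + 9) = (2*n^3 - 3*n^2 - 12*n - 7)/(2*(2*n^2 + 15*n + 18))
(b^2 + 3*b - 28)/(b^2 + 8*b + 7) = (b - 4)/(b + 1)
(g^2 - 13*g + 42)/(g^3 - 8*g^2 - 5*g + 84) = (g - 6)/(g^2 - g - 12)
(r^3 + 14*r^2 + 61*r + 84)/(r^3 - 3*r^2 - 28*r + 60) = (r^3 + 14*r^2 + 61*r + 84)/(r^3 - 3*r^2 - 28*r + 60)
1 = 1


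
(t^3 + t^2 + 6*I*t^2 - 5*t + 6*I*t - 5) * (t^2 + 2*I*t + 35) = t^5 + t^4 + 8*I*t^4 + 18*t^3 + 8*I*t^3 + 18*t^2 + 200*I*t^2 - 175*t + 200*I*t - 175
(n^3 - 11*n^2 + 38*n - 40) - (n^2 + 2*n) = n^3 - 12*n^2 + 36*n - 40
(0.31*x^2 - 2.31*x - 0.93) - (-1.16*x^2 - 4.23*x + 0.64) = 1.47*x^2 + 1.92*x - 1.57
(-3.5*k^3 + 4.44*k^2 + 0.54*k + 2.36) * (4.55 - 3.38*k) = 11.83*k^4 - 30.9322*k^3 + 18.3768*k^2 - 5.5198*k + 10.738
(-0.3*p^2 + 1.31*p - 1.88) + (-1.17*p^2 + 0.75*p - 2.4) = -1.47*p^2 + 2.06*p - 4.28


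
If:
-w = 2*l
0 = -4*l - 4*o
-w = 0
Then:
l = 0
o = 0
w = 0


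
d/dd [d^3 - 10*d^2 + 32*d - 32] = 3*d^2 - 20*d + 32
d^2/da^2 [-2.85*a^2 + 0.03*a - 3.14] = -5.70000000000000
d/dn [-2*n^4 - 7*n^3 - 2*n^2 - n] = -8*n^3 - 21*n^2 - 4*n - 1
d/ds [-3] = 0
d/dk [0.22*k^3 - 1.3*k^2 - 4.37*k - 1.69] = 0.66*k^2 - 2.6*k - 4.37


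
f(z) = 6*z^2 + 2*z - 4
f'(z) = 12*z + 2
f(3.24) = 65.47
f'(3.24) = 40.88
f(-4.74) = 121.33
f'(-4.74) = -54.88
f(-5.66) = 176.89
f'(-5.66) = -65.92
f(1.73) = 17.42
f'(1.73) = 22.76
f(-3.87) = 78.12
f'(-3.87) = -44.44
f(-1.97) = 15.35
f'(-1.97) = -21.64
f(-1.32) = 3.81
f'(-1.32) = -13.84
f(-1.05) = 0.52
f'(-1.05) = -10.60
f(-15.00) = 1316.00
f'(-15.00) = -178.00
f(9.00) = 500.00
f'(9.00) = 110.00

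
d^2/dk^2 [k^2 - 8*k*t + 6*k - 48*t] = 2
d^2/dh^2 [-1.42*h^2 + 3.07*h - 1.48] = -2.84000000000000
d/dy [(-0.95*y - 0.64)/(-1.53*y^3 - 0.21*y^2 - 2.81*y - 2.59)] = (-2.907*y^3 - 3.1371*y^2 - 0.2688*y + 0.6621)/(2.3409*y^6 + 0.6426*y^5 + 8.6427*y^4 + 9.1056*y^3 + 8.9839*y^2 + 14.5558*y + 6.7081)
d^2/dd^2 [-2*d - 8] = 0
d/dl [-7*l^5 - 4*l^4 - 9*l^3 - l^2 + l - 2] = -35*l^4 - 16*l^3 - 27*l^2 - 2*l + 1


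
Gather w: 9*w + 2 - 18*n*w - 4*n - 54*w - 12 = -4*n + w*(-18*n - 45) - 10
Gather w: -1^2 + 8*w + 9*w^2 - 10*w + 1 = 9*w^2 - 2*w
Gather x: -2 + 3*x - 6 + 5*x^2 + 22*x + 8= 5*x^2 + 25*x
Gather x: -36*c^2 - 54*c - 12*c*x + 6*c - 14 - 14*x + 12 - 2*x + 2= -36*c^2 - 48*c + x*(-12*c - 16)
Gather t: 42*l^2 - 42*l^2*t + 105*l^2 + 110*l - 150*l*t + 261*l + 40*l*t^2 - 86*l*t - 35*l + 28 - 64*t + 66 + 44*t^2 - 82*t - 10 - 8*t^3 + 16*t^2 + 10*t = 147*l^2 + 336*l - 8*t^3 + t^2*(40*l + 60) + t*(-42*l^2 - 236*l - 136) + 84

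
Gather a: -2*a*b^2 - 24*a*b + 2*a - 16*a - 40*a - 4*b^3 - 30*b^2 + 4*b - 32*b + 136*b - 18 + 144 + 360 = a*(-2*b^2 - 24*b - 54) - 4*b^3 - 30*b^2 + 108*b + 486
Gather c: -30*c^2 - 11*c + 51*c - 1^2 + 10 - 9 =-30*c^2 + 40*c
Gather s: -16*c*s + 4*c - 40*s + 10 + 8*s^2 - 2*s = 4*c + 8*s^2 + s*(-16*c - 42) + 10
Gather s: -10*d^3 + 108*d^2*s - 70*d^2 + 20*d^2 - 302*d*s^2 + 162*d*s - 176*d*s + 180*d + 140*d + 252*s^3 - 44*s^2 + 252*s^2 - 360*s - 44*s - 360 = -10*d^3 - 50*d^2 + 320*d + 252*s^3 + s^2*(208 - 302*d) + s*(108*d^2 - 14*d - 404) - 360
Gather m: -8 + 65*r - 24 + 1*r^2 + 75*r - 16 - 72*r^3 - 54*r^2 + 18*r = -72*r^3 - 53*r^2 + 158*r - 48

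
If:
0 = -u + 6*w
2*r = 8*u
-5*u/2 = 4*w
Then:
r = 0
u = 0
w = 0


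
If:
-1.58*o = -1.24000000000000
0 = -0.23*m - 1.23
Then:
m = -5.35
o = 0.78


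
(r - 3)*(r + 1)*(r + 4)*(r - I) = r^4 + 2*r^3 - I*r^3 - 11*r^2 - 2*I*r^2 - 12*r + 11*I*r + 12*I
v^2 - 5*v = v*(v - 5)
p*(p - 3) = p^2 - 3*p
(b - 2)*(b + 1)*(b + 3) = b^3 + 2*b^2 - 5*b - 6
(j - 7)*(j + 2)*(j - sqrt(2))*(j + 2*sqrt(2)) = j^4 - 5*j^3 + sqrt(2)*j^3 - 18*j^2 - 5*sqrt(2)*j^2 - 14*sqrt(2)*j + 20*j + 56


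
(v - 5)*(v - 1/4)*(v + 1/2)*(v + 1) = v^4 - 15*v^3/4 - 49*v^2/8 - 3*v/4 + 5/8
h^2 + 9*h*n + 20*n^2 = (h + 4*n)*(h + 5*n)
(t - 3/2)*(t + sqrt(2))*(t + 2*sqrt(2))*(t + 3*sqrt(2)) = t^4 - 3*t^3/2 + 6*sqrt(2)*t^3 - 9*sqrt(2)*t^2 + 22*t^2 - 33*t + 12*sqrt(2)*t - 18*sqrt(2)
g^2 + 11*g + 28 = (g + 4)*(g + 7)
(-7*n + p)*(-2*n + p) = 14*n^2 - 9*n*p + p^2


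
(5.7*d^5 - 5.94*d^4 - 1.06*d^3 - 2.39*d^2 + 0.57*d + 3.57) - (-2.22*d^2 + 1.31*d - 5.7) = 5.7*d^5 - 5.94*d^4 - 1.06*d^3 - 0.17*d^2 - 0.74*d + 9.27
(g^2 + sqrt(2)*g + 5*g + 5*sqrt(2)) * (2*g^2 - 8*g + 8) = 2*g^4 + 2*g^3 + 2*sqrt(2)*g^3 - 32*g^2 + 2*sqrt(2)*g^2 - 32*sqrt(2)*g + 40*g + 40*sqrt(2)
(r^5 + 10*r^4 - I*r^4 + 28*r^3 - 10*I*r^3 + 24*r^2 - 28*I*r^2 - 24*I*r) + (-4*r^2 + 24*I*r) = r^5 + 10*r^4 - I*r^4 + 28*r^3 - 10*I*r^3 + 20*r^2 - 28*I*r^2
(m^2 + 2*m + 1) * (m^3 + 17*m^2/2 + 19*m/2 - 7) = m^5 + 21*m^4/2 + 55*m^3/2 + 41*m^2/2 - 9*m/2 - 7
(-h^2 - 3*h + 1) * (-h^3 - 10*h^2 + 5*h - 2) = h^5 + 13*h^4 + 24*h^3 - 23*h^2 + 11*h - 2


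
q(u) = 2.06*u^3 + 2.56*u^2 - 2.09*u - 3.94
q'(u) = 6.18*u^2 + 5.12*u - 2.09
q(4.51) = 227.68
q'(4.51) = 146.70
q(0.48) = -4.13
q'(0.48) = 1.79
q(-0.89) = -1.50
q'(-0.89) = -1.75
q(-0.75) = -1.80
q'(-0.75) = -2.45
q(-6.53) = -454.73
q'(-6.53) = 228.00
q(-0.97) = -1.38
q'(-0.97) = -1.24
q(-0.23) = -3.35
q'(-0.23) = -2.94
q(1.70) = 10.03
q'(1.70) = 24.47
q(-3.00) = -30.25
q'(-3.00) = 38.17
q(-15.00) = -6349.09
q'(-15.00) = 1311.61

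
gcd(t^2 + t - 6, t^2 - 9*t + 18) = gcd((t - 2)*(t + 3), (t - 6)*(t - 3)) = 1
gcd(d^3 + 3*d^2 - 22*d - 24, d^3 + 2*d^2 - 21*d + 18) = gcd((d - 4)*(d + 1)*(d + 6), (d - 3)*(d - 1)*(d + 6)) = d + 6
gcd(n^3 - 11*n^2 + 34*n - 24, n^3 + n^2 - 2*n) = n - 1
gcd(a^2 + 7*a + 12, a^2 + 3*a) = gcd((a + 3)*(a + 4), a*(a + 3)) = a + 3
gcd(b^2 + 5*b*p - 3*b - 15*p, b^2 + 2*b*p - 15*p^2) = b + 5*p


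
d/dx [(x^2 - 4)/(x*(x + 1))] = (x^2 + 8*x + 4)/(x^2*(x^2 + 2*x + 1))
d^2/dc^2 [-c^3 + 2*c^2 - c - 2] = 4 - 6*c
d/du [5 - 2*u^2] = -4*u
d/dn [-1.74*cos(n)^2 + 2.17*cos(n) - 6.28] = (3.48*cos(n) - 2.17)*sin(n)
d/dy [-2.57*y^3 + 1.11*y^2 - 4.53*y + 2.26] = -7.71*y^2 + 2.22*y - 4.53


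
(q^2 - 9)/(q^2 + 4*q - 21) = (q + 3)/(q + 7)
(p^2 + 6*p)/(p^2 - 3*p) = (p + 6)/(p - 3)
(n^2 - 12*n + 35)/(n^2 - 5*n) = (n - 7)/n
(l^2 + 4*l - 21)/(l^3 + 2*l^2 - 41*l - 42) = (l - 3)/(l^2 - 5*l - 6)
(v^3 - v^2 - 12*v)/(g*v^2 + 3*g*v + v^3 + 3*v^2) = (v - 4)/(g + v)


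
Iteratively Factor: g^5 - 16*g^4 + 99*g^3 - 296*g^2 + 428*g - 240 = (g - 3)*(g^4 - 13*g^3 + 60*g^2 - 116*g + 80) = (g - 3)*(g - 2)*(g^3 - 11*g^2 + 38*g - 40) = (g - 4)*(g - 3)*(g - 2)*(g^2 - 7*g + 10) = (g - 5)*(g - 4)*(g - 3)*(g - 2)*(g - 2)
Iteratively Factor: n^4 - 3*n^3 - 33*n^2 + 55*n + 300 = (n + 3)*(n^3 - 6*n^2 - 15*n + 100) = (n - 5)*(n + 3)*(n^2 - n - 20) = (n - 5)^2*(n + 3)*(n + 4)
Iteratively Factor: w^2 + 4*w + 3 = (w + 3)*(w + 1)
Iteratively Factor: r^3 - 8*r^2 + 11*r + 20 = (r - 4)*(r^2 - 4*r - 5) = (r - 5)*(r - 4)*(r + 1)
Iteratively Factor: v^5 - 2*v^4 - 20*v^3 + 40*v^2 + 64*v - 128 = (v + 4)*(v^4 - 6*v^3 + 4*v^2 + 24*v - 32) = (v - 2)*(v + 4)*(v^3 - 4*v^2 - 4*v + 16) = (v - 4)*(v - 2)*(v + 4)*(v^2 - 4) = (v - 4)*(v - 2)^2*(v + 4)*(v + 2)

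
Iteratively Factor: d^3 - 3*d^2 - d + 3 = (d - 1)*(d^2 - 2*d - 3) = (d - 3)*(d - 1)*(d + 1)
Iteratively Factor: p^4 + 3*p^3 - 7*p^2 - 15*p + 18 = (p - 1)*(p^3 + 4*p^2 - 3*p - 18) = (p - 1)*(p + 3)*(p^2 + p - 6) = (p - 1)*(p + 3)^2*(p - 2)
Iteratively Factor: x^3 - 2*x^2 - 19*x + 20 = (x - 1)*(x^2 - x - 20) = (x - 5)*(x - 1)*(x + 4)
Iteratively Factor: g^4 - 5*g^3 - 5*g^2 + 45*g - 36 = (g - 3)*(g^3 - 2*g^2 - 11*g + 12) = (g - 4)*(g - 3)*(g^2 + 2*g - 3) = (g - 4)*(g - 3)*(g + 3)*(g - 1)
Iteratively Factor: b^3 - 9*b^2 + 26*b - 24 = (b - 2)*(b^2 - 7*b + 12) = (b - 4)*(b - 2)*(b - 3)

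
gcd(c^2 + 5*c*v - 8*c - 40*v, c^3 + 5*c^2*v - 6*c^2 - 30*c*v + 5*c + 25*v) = c + 5*v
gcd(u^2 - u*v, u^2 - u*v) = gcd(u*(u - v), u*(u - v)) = u^2 - u*v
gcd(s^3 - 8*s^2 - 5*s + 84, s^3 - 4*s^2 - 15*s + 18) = s + 3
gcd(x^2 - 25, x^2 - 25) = x^2 - 25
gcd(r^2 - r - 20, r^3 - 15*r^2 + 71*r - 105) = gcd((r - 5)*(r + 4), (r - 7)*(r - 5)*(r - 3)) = r - 5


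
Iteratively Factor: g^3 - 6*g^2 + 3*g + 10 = (g - 2)*(g^2 - 4*g - 5) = (g - 2)*(g + 1)*(g - 5)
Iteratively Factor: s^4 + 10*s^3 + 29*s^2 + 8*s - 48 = (s + 4)*(s^3 + 6*s^2 + 5*s - 12) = (s + 3)*(s + 4)*(s^2 + 3*s - 4) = (s + 3)*(s + 4)^2*(s - 1)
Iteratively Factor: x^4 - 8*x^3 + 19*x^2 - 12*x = (x - 3)*(x^3 - 5*x^2 + 4*x) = (x - 4)*(x - 3)*(x^2 - x) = (x - 4)*(x - 3)*(x - 1)*(x)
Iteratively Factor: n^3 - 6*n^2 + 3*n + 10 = (n + 1)*(n^2 - 7*n + 10) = (n - 5)*(n + 1)*(n - 2)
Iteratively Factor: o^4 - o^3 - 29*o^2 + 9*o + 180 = (o - 5)*(o^3 + 4*o^2 - 9*o - 36) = (o - 5)*(o - 3)*(o^2 + 7*o + 12) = (o - 5)*(o - 3)*(o + 3)*(o + 4)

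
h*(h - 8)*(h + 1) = h^3 - 7*h^2 - 8*h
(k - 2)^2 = k^2 - 4*k + 4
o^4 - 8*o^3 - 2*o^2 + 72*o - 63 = (o - 7)*(o - 3)*(o - 1)*(o + 3)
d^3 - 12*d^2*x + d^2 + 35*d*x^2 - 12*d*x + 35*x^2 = (d + 1)*(d - 7*x)*(d - 5*x)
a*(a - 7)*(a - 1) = a^3 - 8*a^2 + 7*a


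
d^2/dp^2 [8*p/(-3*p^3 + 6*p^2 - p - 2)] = 16*(-p*(9*p^2 - 12*p + 1)^2 + (9*p^2 + 3*p*(3*p - 2) - 12*p + 1)*(3*p^3 - 6*p^2 + p + 2))/(3*p^3 - 6*p^2 + p + 2)^3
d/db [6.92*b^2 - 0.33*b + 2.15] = 13.84*b - 0.33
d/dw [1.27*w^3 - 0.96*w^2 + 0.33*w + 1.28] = 3.81*w^2 - 1.92*w + 0.33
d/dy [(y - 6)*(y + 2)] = 2*y - 4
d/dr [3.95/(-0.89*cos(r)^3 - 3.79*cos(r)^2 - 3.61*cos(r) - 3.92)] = (10.5465*sin(r)^2 - 29.941*cos(r) - 24.806)*sin(r)/(0.89*cos(r)^3 + 3.79*cos(r)^2 + 3.61*cos(r) + 3.92)^2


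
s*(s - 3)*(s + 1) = s^3 - 2*s^2 - 3*s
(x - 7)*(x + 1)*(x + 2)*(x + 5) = x^4 + x^3 - 39*x^2 - 109*x - 70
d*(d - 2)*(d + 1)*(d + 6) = d^4 + 5*d^3 - 8*d^2 - 12*d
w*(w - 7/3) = w^2 - 7*w/3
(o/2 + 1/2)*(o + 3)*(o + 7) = o^3/2 + 11*o^2/2 + 31*o/2 + 21/2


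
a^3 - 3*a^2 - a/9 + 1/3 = (a - 3)*(a - 1/3)*(a + 1/3)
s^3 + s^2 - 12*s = s*(s - 3)*(s + 4)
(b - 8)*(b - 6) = b^2 - 14*b + 48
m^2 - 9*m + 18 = (m - 6)*(m - 3)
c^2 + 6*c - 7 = (c - 1)*(c + 7)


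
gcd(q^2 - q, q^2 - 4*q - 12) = 1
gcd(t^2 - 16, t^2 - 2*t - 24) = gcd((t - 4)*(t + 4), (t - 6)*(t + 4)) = t + 4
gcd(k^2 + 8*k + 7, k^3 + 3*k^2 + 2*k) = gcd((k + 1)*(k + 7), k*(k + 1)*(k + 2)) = k + 1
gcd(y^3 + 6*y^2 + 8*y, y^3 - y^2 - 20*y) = y^2 + 4*y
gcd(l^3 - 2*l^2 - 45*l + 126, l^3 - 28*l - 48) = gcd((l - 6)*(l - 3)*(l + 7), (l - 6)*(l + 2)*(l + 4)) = l - 6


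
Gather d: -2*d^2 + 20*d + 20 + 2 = -2*d^2 + 20*d + 22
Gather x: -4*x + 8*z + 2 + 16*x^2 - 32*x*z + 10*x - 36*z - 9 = 16*x^2 + x*(6 - 32*z) - 28*z - 7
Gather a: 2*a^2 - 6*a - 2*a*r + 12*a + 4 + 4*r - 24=2*a^2 + a*(6 - 2*r) + 4*r - 20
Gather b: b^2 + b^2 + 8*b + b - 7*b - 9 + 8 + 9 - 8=2*b^2 + 2*b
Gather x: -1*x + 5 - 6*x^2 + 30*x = -6*x^2 + 29*x + 5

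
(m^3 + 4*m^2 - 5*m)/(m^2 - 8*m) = (m^2 + 4*m - 5)/(m - 8)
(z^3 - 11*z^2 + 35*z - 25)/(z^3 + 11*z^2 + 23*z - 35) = (z^2 - 10*z + 25)/(z^2 + 12*z + 35)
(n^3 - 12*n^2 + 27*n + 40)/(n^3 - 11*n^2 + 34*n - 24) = (n^3 - 12*n^2 + 27*n + 40)/(n^3 - 11*n^2 + 34*n - 24)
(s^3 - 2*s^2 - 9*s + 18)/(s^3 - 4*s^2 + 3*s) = (s^2 + s - 6)/(s*(s - 1))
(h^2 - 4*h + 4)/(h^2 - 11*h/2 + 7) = 2*(h - 2)/(2*h - 7)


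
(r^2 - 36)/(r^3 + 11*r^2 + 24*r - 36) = (r - 6)/(r^2 + 5*r - 6)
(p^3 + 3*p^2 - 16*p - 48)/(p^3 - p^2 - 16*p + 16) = (p + 3)/(p - 1)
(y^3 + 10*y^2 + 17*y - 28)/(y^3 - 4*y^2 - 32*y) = (y^2 + 6*y - 7)/(y*(y - 8))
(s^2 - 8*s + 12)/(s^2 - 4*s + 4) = (s - 6)/(s - 2)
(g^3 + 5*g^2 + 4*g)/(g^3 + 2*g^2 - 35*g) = (g^2 + 5*g + 4)/(g^2 + 2*g - 35)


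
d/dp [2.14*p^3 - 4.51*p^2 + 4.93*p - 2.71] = 6.42*p^2 - 9.02*p + 4.93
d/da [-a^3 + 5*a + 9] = 5 - 3*a^2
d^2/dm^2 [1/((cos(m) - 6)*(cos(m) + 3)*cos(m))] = 3*(-8*(1 - cos(m)^2)^2/cos(m)^3 + 4*sin(m)^6/cos(m)^3 + cos(m)^3 + 11*cos(m)^2 + 108*tan(m)^2 + 38 - 130/cos(m) + 220/cos(m)^3)/((cos(m) - 6)^3*(cos(m) + 3)^3)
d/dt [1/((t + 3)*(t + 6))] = (-2*t - 9)/(t^4 + 18*t^3 + 117*t^2 + 324*t + 324)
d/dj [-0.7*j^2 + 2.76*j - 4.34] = 2.76 - 1.4*j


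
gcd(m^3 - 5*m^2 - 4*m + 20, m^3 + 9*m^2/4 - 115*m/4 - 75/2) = m - 5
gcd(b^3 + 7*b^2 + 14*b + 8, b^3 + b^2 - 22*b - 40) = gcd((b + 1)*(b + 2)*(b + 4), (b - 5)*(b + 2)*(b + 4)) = b^2 + 6*b + 8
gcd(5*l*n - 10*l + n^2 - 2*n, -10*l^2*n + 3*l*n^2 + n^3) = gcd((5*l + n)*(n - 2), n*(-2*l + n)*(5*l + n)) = 5*l + n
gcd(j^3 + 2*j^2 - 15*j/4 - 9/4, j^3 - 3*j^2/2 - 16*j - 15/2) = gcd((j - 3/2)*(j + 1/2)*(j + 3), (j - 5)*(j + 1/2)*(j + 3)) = j^2 + 7*j/2 + 3/2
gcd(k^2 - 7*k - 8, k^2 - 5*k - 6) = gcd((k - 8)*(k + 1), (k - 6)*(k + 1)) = k + 1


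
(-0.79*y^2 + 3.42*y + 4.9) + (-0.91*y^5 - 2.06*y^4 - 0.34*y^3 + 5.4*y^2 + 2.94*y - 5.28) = -0.91*y^5 - 2.06*y^4 - 0.34*y^3 + 4.61*y^2 + 6.36*y - 0.38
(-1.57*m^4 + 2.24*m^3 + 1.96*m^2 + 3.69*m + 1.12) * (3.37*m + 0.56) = -5.2909*m^5 + 6.6696*m^4 + 7.8596*m^3 + 13.5329*m^2 + 5.8408*m + 0.6272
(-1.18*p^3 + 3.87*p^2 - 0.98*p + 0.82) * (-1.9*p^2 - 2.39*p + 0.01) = 2.242*p^5 - 4.5328*p^4 - 7.3991*p^3 + 0.8229*p^2 - 1.9696*p + 0.0082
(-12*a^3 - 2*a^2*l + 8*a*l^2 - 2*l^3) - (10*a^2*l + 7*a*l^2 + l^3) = -12*a^3 - 12*a^2*l + a*l^2 - 3*l^3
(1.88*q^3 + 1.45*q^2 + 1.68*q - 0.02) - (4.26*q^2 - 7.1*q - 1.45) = 1.88*q^3 - 2.81*q^2 + 8.78*q + 1.43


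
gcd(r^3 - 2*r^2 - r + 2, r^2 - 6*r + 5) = r - 1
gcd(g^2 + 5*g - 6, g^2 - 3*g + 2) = g - 1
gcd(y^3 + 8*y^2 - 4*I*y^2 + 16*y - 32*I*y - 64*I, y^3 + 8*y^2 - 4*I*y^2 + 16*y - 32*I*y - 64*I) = y^3 + y^2*(8 - 4*I) + y*(16 - 32*I) - 64*I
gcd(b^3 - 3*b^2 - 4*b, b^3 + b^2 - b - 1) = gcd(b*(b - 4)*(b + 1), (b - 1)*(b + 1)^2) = b + 1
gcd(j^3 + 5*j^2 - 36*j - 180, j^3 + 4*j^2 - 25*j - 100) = j + 5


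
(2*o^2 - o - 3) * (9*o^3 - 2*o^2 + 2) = 18*o^5 - 13*o^4 - 25*o^3 + 10*o^2 - 2*o - 6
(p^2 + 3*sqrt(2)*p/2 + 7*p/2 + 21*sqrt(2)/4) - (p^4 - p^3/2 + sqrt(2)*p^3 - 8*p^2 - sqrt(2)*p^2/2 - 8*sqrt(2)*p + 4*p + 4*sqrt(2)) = -p^4 - sqrt(2)*p^3 + p^3/2 + sqrt(2)*p^2/2 + 9*p^2 - p/2 + 19*sqrt(2)*p/2 + 5*sqrt(2)/4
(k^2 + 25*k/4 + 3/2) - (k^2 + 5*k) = 5*k/4 + 3/2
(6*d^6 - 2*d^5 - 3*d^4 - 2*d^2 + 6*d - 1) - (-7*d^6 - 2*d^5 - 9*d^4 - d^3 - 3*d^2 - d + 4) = 13*d^6 + 6*d^4 + d^3 + d^2 + 7*d - 5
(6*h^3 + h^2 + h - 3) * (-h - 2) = -6*h^4 - 13*h^3 - 3*h^2 + h + 6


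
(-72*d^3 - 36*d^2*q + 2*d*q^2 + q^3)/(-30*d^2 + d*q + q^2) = (-12*d^2 - 4*d*q + q^2)/(-5*d + q)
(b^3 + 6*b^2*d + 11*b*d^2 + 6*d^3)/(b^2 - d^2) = (b^2 + 5*b*d + 6*d^2)/(b - d)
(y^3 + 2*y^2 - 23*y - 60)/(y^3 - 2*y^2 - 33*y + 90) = (y^2 + 7*y + 12)/(y^2 + 3*y - 18)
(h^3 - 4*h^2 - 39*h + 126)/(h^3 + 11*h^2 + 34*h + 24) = (h^2 - 10*h + 21)/(h^2 + 5*h + 4)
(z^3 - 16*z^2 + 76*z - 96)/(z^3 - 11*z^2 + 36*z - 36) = (z - 8)/(z - 3)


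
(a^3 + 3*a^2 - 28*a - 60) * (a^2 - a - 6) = a^5 + 2*a^4 - 37*a^3 - 50*a^2 + 228*a + 360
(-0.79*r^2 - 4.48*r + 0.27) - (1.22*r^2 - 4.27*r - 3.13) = -2.01*r^2 - 0.210000000000001*r + 3.4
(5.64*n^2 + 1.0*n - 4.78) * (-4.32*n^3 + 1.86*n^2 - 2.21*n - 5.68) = -24.3648*n^5 + 6.1704*n^4 + 10.0452*n^3 - 43.136*n^2 + 4.8838*n + 27.1504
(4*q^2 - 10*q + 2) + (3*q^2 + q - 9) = 7*q^2 - 9*q - 7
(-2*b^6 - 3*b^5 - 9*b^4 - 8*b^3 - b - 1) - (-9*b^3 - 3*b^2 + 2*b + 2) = -2*b^6 - 3*b^5 - 9*b^4 + b^3 + 3*b^2 - 3*b - 3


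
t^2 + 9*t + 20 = (t + 4)*(t + 5)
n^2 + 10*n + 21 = (n + 3)*(n + 7)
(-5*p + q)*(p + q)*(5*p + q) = -25*p^3 - 25*p^2*q + p*q^2 + q^3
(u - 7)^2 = u^2 - 14*u + 49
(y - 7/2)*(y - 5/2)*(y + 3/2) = y^3 - 9*y^2/2 - y/4 + 105/8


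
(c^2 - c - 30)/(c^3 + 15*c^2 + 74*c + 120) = (c - 6)/(c^2 + 10*c + 24)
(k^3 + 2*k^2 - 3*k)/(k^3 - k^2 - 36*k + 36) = k*(k + 3)/(k^2 - 36)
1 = 1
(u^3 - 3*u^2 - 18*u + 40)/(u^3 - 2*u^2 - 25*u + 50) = (u + 4)/(u + 5)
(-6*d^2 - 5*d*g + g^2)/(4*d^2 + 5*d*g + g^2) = (-6*d + g)/(4*d + g)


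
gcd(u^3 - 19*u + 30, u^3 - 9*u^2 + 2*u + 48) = u - 3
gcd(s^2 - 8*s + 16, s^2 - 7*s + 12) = s - 4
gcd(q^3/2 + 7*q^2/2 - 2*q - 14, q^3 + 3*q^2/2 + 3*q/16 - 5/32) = 1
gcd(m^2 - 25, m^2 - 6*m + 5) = m - 5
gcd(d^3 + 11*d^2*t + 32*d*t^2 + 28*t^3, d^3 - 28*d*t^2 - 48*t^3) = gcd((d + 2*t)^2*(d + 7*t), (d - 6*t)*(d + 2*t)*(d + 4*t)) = d + 2*t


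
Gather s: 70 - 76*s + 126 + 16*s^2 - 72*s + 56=16*s^2 - 148*s + 252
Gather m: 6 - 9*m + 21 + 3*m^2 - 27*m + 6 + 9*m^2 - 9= 12*m^2 - 36*m + 24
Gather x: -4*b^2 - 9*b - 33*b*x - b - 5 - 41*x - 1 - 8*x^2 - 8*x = -4*b^2 - 10*b - 8*x^2 + x*(-33*b - 49) - 6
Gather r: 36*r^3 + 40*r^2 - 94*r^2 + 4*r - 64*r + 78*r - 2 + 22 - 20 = 36*r^3 - 54*r^2 + 18*r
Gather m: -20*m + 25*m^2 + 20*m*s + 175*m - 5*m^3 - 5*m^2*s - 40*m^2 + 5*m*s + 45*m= -5*m^3 + m^2*(-5*s - 15) + m*(25*s + 200)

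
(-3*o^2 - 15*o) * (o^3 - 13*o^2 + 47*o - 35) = -3*o^5 + 24*o^4 + 54*o^3 - 600*o^2 + 525*o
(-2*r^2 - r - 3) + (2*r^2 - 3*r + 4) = 1 - 4*r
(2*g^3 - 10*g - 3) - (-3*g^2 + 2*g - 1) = 2*g^3 + 3*g^2 - 12*g - 2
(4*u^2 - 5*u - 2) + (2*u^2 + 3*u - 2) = 6*u^2 - 2*u - 4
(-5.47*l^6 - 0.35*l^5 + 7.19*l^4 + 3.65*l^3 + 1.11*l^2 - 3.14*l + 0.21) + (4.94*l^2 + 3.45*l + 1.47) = -5.47*l^6 - 0.35*l^5 + 7.19*l^4 + 3.65*l^3 + 6.05*l^2 + 0.31*l + 1.68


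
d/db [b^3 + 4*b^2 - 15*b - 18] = 3*b^2 + 8*b - 15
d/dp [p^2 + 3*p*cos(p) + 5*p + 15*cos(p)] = -3*p*sin(p) + 2*p - 15*sin(p) + 3*cos(p) + 5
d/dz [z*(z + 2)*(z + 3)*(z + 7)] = 4*z^3 + 36*z^2 + 82*z + 42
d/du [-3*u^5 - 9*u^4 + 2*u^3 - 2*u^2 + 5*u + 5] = -15*u^4 - 36*u^3 + 6*u^2 - 4*u + 5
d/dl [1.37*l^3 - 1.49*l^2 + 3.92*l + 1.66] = 4.11*l^2 - 2.98*l + 3.92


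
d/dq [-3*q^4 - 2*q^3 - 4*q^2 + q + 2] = -12*q^3 - 6*q^2 - 8*q + 1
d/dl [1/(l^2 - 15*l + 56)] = (15 - 2*l)/(l^2 - 15*l + 56)^2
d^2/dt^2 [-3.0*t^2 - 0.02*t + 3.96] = -6.00000000000000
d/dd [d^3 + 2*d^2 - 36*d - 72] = 3*d^2 + 4*d - 36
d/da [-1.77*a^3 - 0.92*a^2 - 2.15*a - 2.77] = -5.31*a^2 - 1.84*a - 2.15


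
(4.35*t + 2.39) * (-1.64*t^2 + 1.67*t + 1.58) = -7.134*t^3 + 3.3449*t^2 + 10.8643*t + 3.7762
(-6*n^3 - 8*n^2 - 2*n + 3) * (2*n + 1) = -12*n^4 - 22*n^3 - 12*n^2 + 4*n + 3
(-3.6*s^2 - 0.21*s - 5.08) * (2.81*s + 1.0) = -10.116*s^3 - 4.1901*s^2 - 14.4848*s - 5.08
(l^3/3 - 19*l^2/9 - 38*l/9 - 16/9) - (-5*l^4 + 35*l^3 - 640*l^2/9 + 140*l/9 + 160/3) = 5*l^4 - 104*l^3/3 + 69*l^2 - 178*l/9 - 496/9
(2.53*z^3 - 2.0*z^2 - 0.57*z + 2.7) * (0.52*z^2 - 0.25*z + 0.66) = 1.3156*z^5 - 1.6725*z^4 + 1.8734*z^3 + 0.2265*z^2 - 1.0512*z + 1.782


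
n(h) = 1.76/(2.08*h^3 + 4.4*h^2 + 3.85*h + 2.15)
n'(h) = 1.76*(-6.24*h^2 - 8.8*h - 3.85)/(2.08*h^3 + 4.4*h^2 + 3.85*h + 2.15)^2 = (-10.9824*h^2 - 15.488*h - 6.776)/(2.08*h^3 + 4.4*h^2 + 3.85*h + 2.15)^2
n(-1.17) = 5.22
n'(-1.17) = -32.42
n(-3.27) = -0.05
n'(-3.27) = -0.06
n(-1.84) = -0.59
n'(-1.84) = -1.72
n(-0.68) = 1.93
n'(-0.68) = -1.59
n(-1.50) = -2.36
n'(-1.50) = -14.87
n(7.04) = 0.00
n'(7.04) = -0.00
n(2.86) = 0.02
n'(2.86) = -0.01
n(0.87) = 0.17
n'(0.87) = -0.27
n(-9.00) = -0.00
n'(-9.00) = -0.00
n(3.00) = 0.02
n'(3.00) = -0.01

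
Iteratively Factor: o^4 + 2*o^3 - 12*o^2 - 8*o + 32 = (o + 4)*(o^3 - 2*o^2 - 4*o + 8) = (o - 2)*(o + 4)*(o^2 - 4) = (o - 2)*(o + 2)*(o + 4)*(o - 2)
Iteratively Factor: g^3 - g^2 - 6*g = (g)*(g^2 - g - 6) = g*(g - 3)*(g + 2)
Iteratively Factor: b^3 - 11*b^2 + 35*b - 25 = (b - 5)*(b^2 - 6*b + 5) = (b - 5)*(b - 1)*(b - 5)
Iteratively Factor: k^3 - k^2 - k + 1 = (k - 1)*(k^2 - 1) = (k - 1)^2*(k + 1)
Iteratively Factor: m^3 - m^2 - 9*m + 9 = (m - 3)*(m^2 + 2*m - 3) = (m - 3)*(m - 1)*(m + 3)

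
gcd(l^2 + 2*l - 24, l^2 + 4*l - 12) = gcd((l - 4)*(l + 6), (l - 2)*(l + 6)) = l + 6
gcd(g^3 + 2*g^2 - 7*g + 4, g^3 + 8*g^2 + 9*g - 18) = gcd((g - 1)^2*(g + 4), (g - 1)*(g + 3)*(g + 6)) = g - 1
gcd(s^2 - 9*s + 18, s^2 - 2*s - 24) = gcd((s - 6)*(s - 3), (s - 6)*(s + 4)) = s - 6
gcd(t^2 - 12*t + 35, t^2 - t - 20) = t - 5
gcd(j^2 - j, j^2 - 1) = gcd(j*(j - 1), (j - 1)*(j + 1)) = j - 1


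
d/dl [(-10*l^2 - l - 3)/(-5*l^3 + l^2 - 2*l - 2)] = 2*(-25*l^4 - 5*l^3 - 12*l^2 + 23*l - 2)/(25*l^6 - 10*l^5 + 21*l^4 + 16*l^3 + 8*l + 4)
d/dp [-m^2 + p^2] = 2*p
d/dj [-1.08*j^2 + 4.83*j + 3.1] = 4.83 - 2.16*j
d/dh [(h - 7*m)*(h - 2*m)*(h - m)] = 3*h^2 - 20*h*m + 23*m^2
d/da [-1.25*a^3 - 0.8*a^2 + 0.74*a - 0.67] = -3.75*a^2 - 1.6*a + 0.74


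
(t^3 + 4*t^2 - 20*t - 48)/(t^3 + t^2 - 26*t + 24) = (t + 2)/(t - 1)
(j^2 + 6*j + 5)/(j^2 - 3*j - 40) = (j + 1)/(j - 8)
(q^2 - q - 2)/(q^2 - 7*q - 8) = (q - 2)/(q - 8)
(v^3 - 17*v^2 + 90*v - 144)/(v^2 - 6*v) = v - 11 + 24/v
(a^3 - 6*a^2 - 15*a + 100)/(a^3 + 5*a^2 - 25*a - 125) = (a^2 - a - 20)/(a^2 + 10*a + 25)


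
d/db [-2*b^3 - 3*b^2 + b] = -6*b^2 - 6*b + 1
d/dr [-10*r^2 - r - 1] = -20*r - 1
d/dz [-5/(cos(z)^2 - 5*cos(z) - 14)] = 5*(5 - 2*cos(z))*sin(z)/(sin(z)^2 + 5*cos(z) + 13)^2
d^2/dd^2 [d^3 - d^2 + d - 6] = 6*d - 2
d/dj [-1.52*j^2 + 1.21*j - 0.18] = 1.21 - 3.04*j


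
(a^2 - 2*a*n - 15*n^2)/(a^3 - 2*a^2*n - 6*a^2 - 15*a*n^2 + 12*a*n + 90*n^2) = 1/(a - 6)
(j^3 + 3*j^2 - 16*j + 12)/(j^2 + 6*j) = j - 3 + 2/j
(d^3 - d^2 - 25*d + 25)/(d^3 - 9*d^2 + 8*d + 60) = (d^2 + 4*d - 5)/(d^2 - 4*d - 12)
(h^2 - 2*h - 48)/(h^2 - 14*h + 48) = (h + 6)/(h - 6)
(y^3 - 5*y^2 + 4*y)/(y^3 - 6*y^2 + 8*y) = (y - 1)/(y - 2)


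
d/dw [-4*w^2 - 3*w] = -8*w - 3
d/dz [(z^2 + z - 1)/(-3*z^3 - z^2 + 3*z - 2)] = (3*z^4 + 6*z^3 - 5*z^2 - 6*z + 1)/(9*z^6 + 6*z^5 - 17*z^4 + 6*z^3 + 13*z^2 - 12*z + 4)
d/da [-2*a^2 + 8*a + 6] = 8 - 4*a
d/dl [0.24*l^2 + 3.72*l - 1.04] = 0.48*l + 3.72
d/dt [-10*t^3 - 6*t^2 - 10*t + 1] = -30*t^2 - 12*t - 10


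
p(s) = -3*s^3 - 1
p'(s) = -9*s^2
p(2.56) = -51.33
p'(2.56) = -58.98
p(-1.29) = 5.44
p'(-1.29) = -14.98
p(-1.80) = 16.50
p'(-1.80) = -29.16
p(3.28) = -106.86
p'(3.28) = -96.83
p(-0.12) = -0.99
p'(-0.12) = -0.13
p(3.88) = -176.23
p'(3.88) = -135.49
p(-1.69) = 13.48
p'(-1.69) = -25.70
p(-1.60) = 11.29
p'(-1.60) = -23.04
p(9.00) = -2188.00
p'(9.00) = -729.00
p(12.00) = -5185.00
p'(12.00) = -1296.00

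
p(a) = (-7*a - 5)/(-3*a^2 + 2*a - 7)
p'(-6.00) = -0.03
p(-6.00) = -0.29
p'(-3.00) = -0.02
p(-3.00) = -0.40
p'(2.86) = -0.30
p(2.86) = 0.97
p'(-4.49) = -0.04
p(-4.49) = -0.35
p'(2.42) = -0.35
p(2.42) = 1.11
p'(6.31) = -0.07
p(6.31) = 0.43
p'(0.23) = 1.14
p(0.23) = 0.99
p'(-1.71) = 0.13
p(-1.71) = -0.36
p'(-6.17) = -0.03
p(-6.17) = -0.29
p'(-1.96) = 0.07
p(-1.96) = -0.39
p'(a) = (-7*a - 5)*(6*a - 2)/(-3*a^2 + 2*a - 7)^2 - 7/(-3*a^2 + 2*a - 7)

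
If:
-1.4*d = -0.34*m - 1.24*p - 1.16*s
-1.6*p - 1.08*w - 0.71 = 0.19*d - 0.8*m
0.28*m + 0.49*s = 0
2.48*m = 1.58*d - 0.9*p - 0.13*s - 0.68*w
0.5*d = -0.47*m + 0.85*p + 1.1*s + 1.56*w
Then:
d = -0.41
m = -0.10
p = -0.49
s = 0.06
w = 0.06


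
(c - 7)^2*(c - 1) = c^3 - 15*c^2 + 63*c - 49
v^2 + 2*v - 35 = (v - 5)*(v + 7)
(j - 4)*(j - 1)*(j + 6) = j^3 + j^2 - 26*j + 24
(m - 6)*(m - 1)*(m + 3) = m^3 - 4*m^2 - 15*m + 18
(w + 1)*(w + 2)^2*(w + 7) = w^4 + 12*w^3 + 43*w^2 + 60*w + 28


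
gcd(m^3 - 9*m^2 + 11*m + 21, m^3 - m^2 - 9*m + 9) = m - 3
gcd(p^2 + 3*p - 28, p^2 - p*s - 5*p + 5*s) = 1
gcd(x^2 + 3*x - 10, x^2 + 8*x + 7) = 1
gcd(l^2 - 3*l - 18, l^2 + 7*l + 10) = 1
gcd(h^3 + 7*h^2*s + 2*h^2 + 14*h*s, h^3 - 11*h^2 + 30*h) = h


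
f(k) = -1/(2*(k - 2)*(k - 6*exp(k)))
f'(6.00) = 0.00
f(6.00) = 0.00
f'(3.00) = -0.00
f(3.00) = 0.00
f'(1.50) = -0.04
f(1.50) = -0.04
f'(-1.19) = -0.00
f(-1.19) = -0.05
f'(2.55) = -0.03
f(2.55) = 0.01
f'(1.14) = -0.01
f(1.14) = -0.03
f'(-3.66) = -0.01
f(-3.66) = -0.02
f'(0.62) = 0.01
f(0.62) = -0.03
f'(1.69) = -0.12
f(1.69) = -0.05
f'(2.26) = -0.17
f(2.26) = 0.03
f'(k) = -(6*exp(k) - 1)/(2*(k - 2)*(k - 6*exp(k))^2) + 1/(2*(k - 2)^2*(k - 6*exp(k)))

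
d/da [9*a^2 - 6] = 18*a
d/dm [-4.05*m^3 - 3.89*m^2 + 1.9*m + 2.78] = -12.15*m^2 - 7.78*m + 1.9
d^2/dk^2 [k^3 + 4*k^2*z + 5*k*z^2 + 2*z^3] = 6*k + 8*z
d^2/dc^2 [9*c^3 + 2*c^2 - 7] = 54*c + 4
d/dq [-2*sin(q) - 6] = -2*cos(q)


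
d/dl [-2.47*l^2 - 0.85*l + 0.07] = -4.94*l - 0.85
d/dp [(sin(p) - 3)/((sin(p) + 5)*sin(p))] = (-cos(p) + 6/tan(p) + 15*cos(p)/sin(p)^2)/(sin(p) + 5)^2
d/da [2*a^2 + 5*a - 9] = 4*a + 5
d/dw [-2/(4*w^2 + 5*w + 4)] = 2*(8*w + 5)/(4*w^2 + 5*w + 4)^2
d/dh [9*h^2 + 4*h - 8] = 18*h + 4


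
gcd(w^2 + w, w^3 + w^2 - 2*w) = w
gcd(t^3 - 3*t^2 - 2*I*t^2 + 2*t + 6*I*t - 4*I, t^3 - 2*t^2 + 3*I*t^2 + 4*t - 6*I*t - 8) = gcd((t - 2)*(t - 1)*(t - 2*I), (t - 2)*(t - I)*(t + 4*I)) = t - 2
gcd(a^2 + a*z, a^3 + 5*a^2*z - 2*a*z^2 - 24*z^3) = 1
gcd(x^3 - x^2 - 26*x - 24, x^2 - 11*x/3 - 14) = x - 6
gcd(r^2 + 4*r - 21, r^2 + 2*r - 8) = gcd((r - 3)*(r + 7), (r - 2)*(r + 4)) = 1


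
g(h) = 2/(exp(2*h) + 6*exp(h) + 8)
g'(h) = 2*(-2*exp(2*h) - 6*exp(h))/(exp(2*h) + 6*exp(h) + 8)^2 = 4*(-exp(h) - 3)*exp(h)/(exp(2*h) + 6*exp(h) + 8)^2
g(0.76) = 0.08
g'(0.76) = -0.07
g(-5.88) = 0.25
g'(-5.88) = -0.00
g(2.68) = 0.01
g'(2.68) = -0.01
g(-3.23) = 0.24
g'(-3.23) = -0.01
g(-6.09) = 0.25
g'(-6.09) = -0.00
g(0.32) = 0.11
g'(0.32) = -0.07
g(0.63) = 0.09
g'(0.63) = -0.07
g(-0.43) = 0.16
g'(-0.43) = -0.06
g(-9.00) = 0.25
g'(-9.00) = 0.00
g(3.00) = 0.00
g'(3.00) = -0.00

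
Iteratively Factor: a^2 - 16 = (a - 4)*(a + 4)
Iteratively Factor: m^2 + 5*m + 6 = (m + 2)*(m + 3)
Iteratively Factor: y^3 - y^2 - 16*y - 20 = (y + 2)*(y^2 - 3*y - 10) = (y + 2)^2*(y - 5)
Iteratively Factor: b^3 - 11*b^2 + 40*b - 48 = (b - 4)*(b^2 - 7*b + 12) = (b - 4)*(b - 3)*(b - 4)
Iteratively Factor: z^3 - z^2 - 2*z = (z)*(z^2 - z - 2) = z*(z + 1)*(z - 2)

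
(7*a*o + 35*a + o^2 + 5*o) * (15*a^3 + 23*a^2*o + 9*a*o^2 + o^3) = 105*a^4*o + 525*a^4 + 176*a^3*o^2 + 880*a^3*o + 86*a^2*o^3 + 430*a^2*o^2 + 16*a*o^4 + 80*a*o^3 + o^5 + 5*o^4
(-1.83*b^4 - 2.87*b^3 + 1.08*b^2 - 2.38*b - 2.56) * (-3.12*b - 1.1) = 5.7096*b^5 + 10.9674*b^4 - 0.2126*b^3 + 6.2376*b^2 + 10.6052*b + 2.816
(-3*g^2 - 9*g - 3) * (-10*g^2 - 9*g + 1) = 30*g^4 + 117*g^3 + 108*g^2 + 18*g - 3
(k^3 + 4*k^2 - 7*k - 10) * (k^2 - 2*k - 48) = k^5 + 2*k^4 - 63*k^3 - 188*k^2 + 356*k + 480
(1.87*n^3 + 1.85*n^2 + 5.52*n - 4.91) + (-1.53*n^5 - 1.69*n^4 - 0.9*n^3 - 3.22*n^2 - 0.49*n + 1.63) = -1.53*n^5 - 1.69*n^4 + 0.97*n^3 - 1.37*n^2 + 5.03*n - 3.28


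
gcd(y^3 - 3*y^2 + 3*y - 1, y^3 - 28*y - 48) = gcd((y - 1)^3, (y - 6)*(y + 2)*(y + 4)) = 1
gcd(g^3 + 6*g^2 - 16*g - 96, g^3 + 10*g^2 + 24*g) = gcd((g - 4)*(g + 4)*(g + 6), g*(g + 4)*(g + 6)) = g^2 + 10*g + 24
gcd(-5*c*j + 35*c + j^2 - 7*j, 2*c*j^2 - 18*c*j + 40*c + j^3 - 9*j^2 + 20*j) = 1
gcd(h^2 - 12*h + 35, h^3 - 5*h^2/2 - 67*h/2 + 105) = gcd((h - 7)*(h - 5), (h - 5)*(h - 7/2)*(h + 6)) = h - 5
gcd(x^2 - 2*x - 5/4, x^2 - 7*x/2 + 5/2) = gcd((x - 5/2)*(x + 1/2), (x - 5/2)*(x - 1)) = x - 5/2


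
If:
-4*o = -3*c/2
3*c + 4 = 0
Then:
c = -4/3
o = -1/2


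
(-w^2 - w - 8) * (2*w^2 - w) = -2*w^4 - w^3 - 15*w^2 + 8*w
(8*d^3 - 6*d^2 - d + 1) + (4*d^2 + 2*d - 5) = 8*d^3 - 2*d^2 + d - 4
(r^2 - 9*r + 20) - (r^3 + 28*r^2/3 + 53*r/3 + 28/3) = -r^3 - 25*r^2/3 - 80*r/3 + 32/3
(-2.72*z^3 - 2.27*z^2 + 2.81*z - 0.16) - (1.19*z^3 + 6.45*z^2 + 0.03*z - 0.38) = -3.91*z^3 - 8.72*z^2 + 2.78*z + 0.22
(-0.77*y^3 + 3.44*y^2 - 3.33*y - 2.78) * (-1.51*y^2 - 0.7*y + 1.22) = 1.1627*y^5 - 4.6554*y^4 + 1.6809*y^3 + 10.7256*y^2 - 2.1166*y - 3.3916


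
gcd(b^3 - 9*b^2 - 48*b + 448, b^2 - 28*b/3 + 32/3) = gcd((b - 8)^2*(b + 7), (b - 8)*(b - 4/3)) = b - 8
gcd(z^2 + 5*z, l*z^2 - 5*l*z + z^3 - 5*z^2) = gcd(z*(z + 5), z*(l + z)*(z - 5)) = z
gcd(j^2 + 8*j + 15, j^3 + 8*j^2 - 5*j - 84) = 1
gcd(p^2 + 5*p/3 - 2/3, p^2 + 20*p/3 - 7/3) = p - 1/3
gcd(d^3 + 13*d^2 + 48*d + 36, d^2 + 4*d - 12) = d + 6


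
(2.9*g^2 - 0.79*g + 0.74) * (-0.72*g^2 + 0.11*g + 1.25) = -2.088*g^4 + 0.8878*g^3 + 3.0053*g^2 - 0.9061*g + 0.925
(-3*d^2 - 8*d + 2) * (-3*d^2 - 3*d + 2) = 9*d^4 + 33*d^3 + 12*d^2 - 22*d + 4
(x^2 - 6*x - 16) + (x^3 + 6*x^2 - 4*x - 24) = x^3 + 7*x^2 - 10*x - 40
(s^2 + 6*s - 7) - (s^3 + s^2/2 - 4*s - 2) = -s^3 + s^2/2 + 10*s - 5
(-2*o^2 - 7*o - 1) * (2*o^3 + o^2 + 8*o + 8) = -4*o^5 - 16*o^4 - 25*o^3 - 73*o^2 - 64*o - 8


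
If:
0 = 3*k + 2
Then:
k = -2/3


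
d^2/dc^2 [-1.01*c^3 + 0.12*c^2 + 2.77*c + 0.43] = 0.24 - 6.06*c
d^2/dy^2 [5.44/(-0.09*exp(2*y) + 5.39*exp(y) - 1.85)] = (-5.44*(0.18*exp(y) - 5.39)*(0.36*exp(y) - 10.78)*exp(y) + (1.9584*exp(y) - 29.3216)*(0.09*exp(2*y) - 5.39*exp(y) + 1.85))*exp(y)/(0.09*exp(2*y) - 5.39*exp(y) + 1.85)^3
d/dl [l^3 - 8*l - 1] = 3*l^2 - 8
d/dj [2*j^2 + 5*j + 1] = 4*j + 5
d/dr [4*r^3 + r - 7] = 12*r^2 + 1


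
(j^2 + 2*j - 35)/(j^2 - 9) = (j^2 + 2*j - 35)/(j^2 - 9)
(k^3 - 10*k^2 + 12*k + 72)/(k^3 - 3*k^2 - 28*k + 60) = (k^2 - 4*k - 12)/(k^2 + 3*k - 10)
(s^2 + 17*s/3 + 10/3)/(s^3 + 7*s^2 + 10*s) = (s + 2/3)/(s*(s + 2))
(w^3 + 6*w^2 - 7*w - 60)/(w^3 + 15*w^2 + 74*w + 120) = (w - 3)/(w + 6)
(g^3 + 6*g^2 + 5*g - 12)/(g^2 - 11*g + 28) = (g^3 + 6*g^2 + 5*g - 12)/(g^2 - 11*g + 28)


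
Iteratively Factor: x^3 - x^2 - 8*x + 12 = (x - 2)*(x^2 + x - 6) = (x - 2)*(x + 3)*(x - 2)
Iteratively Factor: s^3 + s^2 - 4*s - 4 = (s - 2)*(s^2 + 3*s + 2) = (s - 2)*(s + 1)*(s + 2)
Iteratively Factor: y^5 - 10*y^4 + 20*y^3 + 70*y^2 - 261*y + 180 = (y - 5)*(y^4 - 5*y^3 - 5*y^2 + 45*y - 36) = (y - 5)*(y - 1)*(y^3 - 4*y^2 - 9*y + 36) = (y - 5)*(y - 3)*(y - 1)*(y^2 - y - 12) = (y - 5)*(y - 4)*(y - 3)*(y - 1)*(y + 3)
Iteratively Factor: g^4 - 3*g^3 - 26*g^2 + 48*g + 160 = (g + 2)*(g^3 - 5*g^2 - 16*g + 80) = (g - 4)*(g + 2)*(g^2 - g - 20) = (g - 4)*(g + 2)*(g + 4)*(g - 5)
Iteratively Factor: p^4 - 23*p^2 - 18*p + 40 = (p - 1)*(p^3 + p^2 - 22*p - 40) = (p - 1)*(p + 2)*(p^2 - p - 20) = (p - 1)*(p + 2)*(p + 4)*(p - 5)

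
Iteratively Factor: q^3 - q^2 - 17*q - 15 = (q - 5)*(q^2 + 4*q + 3) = (q - 5)*(q + 3)*(q + 1)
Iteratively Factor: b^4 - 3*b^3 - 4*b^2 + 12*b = (b + 2)*(b^3 - 5*b^2 + 6*b) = (b - 3)*(b + 2)*(b^2 - 2*b) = b*(b - 3)*(b + 2)*(b - 2)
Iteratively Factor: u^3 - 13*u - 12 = (u + 3)*(u^2 - 3*u - 4) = (u - 4)*(u + 3)*(u + 1)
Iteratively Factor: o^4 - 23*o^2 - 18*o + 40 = (o - 5)*(o^3 + 5*o^2 + 2*o - 8) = (o - 5)*(o + 2)*(o^2 + 3*o - 4) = (o - 5)*(o + 2)*(o + 4)*(o - 1)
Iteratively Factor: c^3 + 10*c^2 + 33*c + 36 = (c + 4)*(c^2 + 6*c + 9) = (c + 3)*(c + 4)*(c + 3)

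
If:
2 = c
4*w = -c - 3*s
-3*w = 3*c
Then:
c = 2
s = 2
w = -2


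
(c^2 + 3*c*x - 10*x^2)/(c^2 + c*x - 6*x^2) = (c + 5*x)/(c + 3*x)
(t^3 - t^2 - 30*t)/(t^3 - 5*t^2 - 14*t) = (-t^2 + t + 30)/(-t^2 + 5*t + 14)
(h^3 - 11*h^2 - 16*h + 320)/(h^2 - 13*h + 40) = (h^2 - 3*h - 40)/(h - 5)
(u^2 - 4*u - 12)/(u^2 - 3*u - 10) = (u - 6)/(u - 5)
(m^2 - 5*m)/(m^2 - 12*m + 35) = m/(m - 7)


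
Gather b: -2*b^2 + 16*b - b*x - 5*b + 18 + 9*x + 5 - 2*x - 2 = -2*b^2 + b*(11 - x) + 7*x + 21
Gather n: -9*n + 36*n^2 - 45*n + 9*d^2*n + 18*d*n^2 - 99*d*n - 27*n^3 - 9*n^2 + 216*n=-27*n^3 + n^2*(18*d + 27) + n*(9*d^2 - 99*d + 162)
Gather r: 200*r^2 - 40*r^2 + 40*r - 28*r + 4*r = 160*r^2 + 16*r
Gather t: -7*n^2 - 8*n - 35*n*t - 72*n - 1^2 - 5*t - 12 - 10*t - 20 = -7*n^2 - 80*n + t*(-35*n - 15) - 33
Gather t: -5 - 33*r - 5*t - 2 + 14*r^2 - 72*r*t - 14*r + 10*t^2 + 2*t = 14*r^2 - 47*r + 10*t^2 + t*(-72*r - 3) - 7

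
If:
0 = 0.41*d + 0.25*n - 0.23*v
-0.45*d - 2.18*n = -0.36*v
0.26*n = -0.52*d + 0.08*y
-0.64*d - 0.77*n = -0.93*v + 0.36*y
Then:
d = 0.00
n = 0.00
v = 0.00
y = 0.00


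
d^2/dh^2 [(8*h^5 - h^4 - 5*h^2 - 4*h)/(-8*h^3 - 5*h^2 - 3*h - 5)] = 2*(-512*h^9 - 960*h^8 - 1176*h^7 - 1279*h^6 - 1539*h^5 - 1578*h^4 - 3351*h^3 - 1185*h^2 - 300*h + 65)/(512*h^9 + 960*h^8 + 1176*h^7 + 1805*h^6 + 1641*h^5 + 1230*h^4 + 1077*h^3 + 510*h^2 + 225*h + 125)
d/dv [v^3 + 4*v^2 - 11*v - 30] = 3*v^2 + 8*v - 11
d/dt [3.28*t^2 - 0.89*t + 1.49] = 6.56*t - 0.89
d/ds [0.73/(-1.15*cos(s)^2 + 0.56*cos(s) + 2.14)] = (0.4088 - 1.679*cos(s))*sin(s)/(-1.15*cos(s)^2 + 0.56*cos(s) + 2.14)^2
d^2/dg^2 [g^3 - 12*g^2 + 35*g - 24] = 6*g - 24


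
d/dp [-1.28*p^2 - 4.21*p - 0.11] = -2.56*p - 4.21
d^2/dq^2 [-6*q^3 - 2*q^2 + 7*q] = -36*q - 4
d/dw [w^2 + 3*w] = 2*w + 3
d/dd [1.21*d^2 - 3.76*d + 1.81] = 2.42*d - 3.76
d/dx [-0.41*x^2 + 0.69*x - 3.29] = 0.69 - 0.82*x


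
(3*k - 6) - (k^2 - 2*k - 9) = -k^2 + 5*k + 3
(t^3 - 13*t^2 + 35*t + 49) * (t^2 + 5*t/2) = t^5 - 21*t^4/2 + 5*t^3/2 + 273*t^2/2 + 245*t/2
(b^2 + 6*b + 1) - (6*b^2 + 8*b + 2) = -5*b^2 - 2*b - 1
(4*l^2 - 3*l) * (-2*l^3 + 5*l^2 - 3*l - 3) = -8*l^5 + 26*l^4 - 27*l^3 - 3*l^2 + 9*l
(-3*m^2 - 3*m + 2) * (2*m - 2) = -6*m^3 + 10*m - 4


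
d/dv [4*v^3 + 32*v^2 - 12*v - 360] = 12*v^2 + 64*v - 12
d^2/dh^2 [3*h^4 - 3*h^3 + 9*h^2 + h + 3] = 36*h^2 - 18*h + 18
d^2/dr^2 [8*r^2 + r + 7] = 16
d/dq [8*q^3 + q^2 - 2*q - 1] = 24*q^2 + 2*q - 2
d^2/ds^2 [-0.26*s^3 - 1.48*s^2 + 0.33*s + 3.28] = -1.56*s - 2.96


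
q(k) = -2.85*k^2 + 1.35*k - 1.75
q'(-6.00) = 35.55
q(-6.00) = -112.45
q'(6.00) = -32.85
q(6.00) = -96.25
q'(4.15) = -22.30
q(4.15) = -45.23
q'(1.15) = -5.20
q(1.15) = -3.97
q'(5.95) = -32.56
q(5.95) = -94.61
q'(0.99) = -4.29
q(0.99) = -3.21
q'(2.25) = -11.48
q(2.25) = -13.14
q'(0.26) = -0.13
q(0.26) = -1.59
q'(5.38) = -29.32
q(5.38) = -76.98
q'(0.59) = -2.01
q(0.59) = -1.95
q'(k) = 1.35 - 5.7*k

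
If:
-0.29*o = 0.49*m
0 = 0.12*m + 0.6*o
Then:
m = 0.00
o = 0.00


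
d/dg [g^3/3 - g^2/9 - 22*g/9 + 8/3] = g^2 - 2*g/9 - 22/9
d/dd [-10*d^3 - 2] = -30*d^2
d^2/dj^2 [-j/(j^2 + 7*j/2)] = -16/(8*j^3 + 84*j^2 + 294*j + 343)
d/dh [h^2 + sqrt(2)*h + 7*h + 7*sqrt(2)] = 2*h + sqrt(2) + 7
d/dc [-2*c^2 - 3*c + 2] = -4*c - 3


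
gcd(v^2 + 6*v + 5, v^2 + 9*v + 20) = v + 5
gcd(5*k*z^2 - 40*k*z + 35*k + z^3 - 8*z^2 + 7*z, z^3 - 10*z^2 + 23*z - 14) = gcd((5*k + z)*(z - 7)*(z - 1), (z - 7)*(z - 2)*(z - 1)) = z^2 - 8*z + 7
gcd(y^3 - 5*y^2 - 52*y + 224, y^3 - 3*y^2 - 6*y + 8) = y - 4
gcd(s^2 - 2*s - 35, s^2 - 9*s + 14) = s - 7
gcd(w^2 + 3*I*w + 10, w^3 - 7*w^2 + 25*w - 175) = w + 5*I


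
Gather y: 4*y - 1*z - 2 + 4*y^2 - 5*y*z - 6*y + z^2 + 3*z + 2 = 4*y^2 + y*(-5*z - 2) + z^2 + 2*z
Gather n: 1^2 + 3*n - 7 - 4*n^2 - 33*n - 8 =-4*n^2 - 30*n - 14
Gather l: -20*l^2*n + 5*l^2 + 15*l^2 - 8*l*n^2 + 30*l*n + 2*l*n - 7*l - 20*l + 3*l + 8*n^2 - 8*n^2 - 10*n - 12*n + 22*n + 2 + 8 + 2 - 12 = l^2*(20 - 20*n) + l*(-8*n^2 + 32*n - 24)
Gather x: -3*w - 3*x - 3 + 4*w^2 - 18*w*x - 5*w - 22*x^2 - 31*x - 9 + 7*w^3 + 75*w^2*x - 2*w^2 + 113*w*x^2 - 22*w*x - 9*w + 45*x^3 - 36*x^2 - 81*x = 7*w^3 + 2*w^2 - 17*w + 45*x^3 + x^2*(113*w - 58) + x*(75*w^2 - 40*w - 115) - 12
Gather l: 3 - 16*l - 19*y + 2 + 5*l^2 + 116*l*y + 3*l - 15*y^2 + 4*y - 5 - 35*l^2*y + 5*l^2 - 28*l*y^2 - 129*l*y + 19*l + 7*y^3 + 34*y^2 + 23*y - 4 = l^2*(10 - 35*y) + l*(-28*y^2 - 13*y + 6) + 7*y^3 + 19*y^2 + 8*y - 4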